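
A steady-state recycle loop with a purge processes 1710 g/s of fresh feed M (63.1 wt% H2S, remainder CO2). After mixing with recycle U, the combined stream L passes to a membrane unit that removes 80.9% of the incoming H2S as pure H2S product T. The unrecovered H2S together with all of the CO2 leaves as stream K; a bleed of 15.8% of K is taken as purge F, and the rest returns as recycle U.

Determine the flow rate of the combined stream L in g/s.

5279 g/s

CO2 enters only via M and leaves only via the purge: 1710×0.369 = 0.158×(CO2 in K), and the membrane unit passes all CO2, so CO2 in L = CO2 in K = 3993.6 g/s.
H2S in L: m_A = 1710×0.631 + (1−0.158)·(1−0.809)·m_A, so m_A = 1079/0.8392 = 1285.8 g/s.
L = 1285.8 + 3993.6 = 5279.4 g/s.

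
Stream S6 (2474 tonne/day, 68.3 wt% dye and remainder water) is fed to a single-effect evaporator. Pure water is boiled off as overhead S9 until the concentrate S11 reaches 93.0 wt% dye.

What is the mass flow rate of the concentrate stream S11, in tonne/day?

1817 tonne/day

dye is conserved: 2474×0.683 = 1689.7 tonne/day all reports to the concentrate.
Concentrate = 1689.7/(target fraction) = 1816.9 tonne/day.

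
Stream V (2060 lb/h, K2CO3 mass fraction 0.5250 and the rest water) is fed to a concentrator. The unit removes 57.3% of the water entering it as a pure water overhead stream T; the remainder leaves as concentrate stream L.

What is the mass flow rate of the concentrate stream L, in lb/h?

1499 lb/h

water entering = 2060×0.475 = 978.5 lb/h; overhead removed = 0.573×978.5 = 560.68 lb/h.
Concentrate = 2060 − 560.68 = 1499.3 lb/h.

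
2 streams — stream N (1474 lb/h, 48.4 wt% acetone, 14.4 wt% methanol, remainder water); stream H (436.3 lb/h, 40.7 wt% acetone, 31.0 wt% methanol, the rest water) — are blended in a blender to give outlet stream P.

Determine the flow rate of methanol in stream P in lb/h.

347.5 lb/h

methanol out = methanol in = 1474×0.144 + 436.3×0.310 = 347.51 lb/h.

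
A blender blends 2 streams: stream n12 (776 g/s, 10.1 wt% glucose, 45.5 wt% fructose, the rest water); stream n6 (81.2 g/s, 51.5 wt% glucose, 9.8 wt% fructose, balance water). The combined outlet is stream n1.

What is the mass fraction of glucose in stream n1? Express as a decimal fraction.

Total flow out = 776 + 81.2 = 857.2 g/s.
glucose in = 776×0.101 + 81.2×0.515 = 120.19 g/s.
glucose mass fraction in n1 = 120.19/857.2 = 0.1402.

0.1402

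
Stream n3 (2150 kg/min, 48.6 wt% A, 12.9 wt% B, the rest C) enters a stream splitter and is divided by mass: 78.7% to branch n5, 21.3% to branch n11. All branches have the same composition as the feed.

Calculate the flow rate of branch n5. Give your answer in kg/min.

1692 kg/min

Branch n5 flow = 0.787×2150 = 1692.1 kg/min.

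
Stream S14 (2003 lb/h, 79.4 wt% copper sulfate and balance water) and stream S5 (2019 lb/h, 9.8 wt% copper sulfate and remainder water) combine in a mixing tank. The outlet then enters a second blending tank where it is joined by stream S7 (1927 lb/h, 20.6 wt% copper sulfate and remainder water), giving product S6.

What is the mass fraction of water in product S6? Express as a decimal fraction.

Overall, product flow = 5949 lb/h.
water in = 2003×0.206 + 2019×0.902 + 1927×0.794 = 3763.8 lb/h.
water fraction in S6 = 0.633.

0.633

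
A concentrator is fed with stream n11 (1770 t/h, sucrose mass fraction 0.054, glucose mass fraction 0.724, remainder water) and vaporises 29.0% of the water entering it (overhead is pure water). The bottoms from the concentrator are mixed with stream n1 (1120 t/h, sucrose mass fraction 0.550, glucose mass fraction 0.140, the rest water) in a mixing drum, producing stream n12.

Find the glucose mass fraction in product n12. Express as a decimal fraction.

Vapour removed = 0.290×0.222×1770 = 113.95 t/h; concentrate = 1656 t/h.
glucose reaching the mixer = 1281.5 (from concentrate) + 1120×0.140 = 1438.3 t/h.
Product flow = 1656 + 1120 = 2776 t/h; glucose fraction = 0.518.

0.518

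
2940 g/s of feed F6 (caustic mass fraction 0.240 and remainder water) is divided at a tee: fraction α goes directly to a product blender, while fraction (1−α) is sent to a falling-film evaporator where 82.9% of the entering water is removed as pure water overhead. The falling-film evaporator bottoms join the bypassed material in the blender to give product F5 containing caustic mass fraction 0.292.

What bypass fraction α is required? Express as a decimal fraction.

0.717

All 2940×0.240 = 705.6 g/s of caustic reaches F5, so F5 = 705.6/0.292 = 2416.4 g/s and vapour = 523.56 g/s.
The evaporator receives (1−α)·2940 of feed at 0.760 water and removes 0.829 of that water:
0.829×0.760×(1−α)×2940 = 523.56
(1−α) = 523.56/1852.3 = 0.2827;  α = 0.7173.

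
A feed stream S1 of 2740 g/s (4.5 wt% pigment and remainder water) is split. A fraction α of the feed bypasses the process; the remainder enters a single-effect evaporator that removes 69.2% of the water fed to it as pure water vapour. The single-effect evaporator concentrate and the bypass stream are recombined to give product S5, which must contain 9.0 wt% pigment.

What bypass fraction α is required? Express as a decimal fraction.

All 2740×0.045 = 123.3 g/s of pigment reaches S5, so S5 = 123.3/0.090 = 1370 g/s and vapour = 1370 g/s.
The evaporator receives (1−α)·2740 of feed at 0.955 water and removes 0.692 of that water:
0.692×0.955×(1−α)×2740 = 1370
(1−α) = 1370/1810.8 = 0.7566;  α = 0.2434.

0.243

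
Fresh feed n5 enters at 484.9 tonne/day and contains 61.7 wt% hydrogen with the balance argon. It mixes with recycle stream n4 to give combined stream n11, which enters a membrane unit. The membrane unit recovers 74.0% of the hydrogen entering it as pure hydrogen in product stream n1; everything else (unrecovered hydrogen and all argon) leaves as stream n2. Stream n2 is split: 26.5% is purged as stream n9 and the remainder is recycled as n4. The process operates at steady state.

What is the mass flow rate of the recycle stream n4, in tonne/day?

argon enters only via n5 and leaves only via the purge: 484.9×0.383 = 0.265×(argon in n2), and the membrane unit passes all argon, so argon in n11 = argon in n2 = 700.82 tonne/day.
hydrogen in n11: m_A = 484.9×0.617 + (1−0.265)·(1−0.740)·m_A, so m_A = 299.18/0.8089 = 369.86 tonne/day.
n2 = (1−0.740)×369.86 + 700.82 = 796.98 tonne/day.
Recycle n4 = (1−0.265)×796.98 = 585.78 tonne/day.

585.8 tonne/day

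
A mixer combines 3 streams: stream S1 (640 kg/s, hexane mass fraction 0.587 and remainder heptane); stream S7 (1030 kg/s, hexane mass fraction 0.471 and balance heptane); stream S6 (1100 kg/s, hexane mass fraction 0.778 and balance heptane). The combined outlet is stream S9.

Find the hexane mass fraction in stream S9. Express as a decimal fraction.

Total flow out = 640 + 1030 + 1100 = 2770 kg/s.
hexane in = 640×0.587 + 1030×0.471 + 1100×0.778 = 1716.6 kg/s.
hexane mass fraction in S9 = 1716.6/2770 = 0.620.

0.620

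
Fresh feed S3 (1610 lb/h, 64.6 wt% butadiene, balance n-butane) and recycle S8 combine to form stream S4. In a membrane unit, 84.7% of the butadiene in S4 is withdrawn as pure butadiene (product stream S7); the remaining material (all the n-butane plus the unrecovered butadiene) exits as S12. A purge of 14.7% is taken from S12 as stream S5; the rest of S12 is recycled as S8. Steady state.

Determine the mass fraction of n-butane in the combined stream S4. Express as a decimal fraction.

0.764

n-butane enters only via S3 and leaves only via the purge: 1610×0.354 = 0.147×(n-butane in S12), and the membrane unit passes all n-butane, so n-butane in S4 = n-butane in S12 = 3877.1 lb/h.
butadiene in S4: m_A = 1610×0.646 + (1−0.147)·(1−0.847)·m_A, so m_A = 1040.1/0.8695 = 1196.2 lb/h.
S4 = 1196.2 + 3877.1 = 5073.3 lb/h.
n-butane fraction in S4 = 3877.1/5073.3 = 0.764.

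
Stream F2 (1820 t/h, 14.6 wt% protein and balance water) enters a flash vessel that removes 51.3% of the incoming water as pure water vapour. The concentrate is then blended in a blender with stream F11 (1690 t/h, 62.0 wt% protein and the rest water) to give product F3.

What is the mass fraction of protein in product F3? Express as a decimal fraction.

Vapour removed = 0.513×0.854×1820 = 797.35 t/h; concentrate = 1022.7 t/h.
protein reaching the mixer = 265.72 (from concentrate) + 1690×0.620 = 1313.5 t/h.
Product flow = 1022.7 + 1690 = 2712.7 t/h; protein fraction = 0.484.

0.484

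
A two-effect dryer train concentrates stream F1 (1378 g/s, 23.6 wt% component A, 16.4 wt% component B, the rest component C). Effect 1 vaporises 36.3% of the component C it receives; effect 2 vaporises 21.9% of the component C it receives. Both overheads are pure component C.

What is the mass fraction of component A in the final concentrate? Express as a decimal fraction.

component C in feed = 1378×0.600 = 826.8 g/s.
After stage 1: component C left = (1−0.363)×826.8 = 526.67; stream total = 1077.9 g/s.
After stage 2: component C left = (1−0.219)×526.67 = 411.33; final concentrate = 962.53 g/s.
component A fraction = 325.21/962.53 = 0.338.

0.338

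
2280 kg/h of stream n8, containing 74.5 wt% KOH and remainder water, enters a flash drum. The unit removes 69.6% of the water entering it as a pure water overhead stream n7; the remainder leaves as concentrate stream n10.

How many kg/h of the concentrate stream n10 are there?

1875 kg/h

water entering = 2280×0.255 = 581.4 kg/h; overhead removed = 0.696×581.4 = 404.65 kg/h.
Concentrate = 2280 − 404.65 = 1875.3 kg/h.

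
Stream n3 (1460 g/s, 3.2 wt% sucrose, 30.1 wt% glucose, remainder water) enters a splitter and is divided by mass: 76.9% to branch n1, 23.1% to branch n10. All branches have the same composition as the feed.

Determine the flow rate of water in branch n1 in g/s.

Branch n1 total = 0.769×1460 = 1122.7 g/s.
water in n1 = 0.667×1122.7 = 748.87 g/s.

748.9 g/s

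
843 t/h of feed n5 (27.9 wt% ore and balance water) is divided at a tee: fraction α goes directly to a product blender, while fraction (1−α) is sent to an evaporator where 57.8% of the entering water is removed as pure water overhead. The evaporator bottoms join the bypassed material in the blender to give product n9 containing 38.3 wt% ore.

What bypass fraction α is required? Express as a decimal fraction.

0.348

All 843×0.279 = 235.2 t/h of ore reaches n9, so n9 = 235.2/0.383 = 614.09 t/h and vapour = 228.91 t/h.
The evaporator receives (1−α)·843 of feed at 0.721 water and removes 0.578 of that water:
0.578×0.721×(1−α)×843 = 228.91
(1−α) = 228.91/351.31 = 0.6516;  α = 0.3484.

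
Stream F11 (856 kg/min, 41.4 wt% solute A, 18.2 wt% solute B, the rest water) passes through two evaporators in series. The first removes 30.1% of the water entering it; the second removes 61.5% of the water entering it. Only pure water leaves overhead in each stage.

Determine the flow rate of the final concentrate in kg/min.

water in feed = 856×0.404 = 345.82 kg/min.
After stage 1: water left = (1−0.301)×345.82 = 241.73; stream total = 751.91 kg/min.
After stage 2: water left = (1−0.615)×241.73 = 93.066; final concentrate = 603.24 kg/min.

603.2 kg/min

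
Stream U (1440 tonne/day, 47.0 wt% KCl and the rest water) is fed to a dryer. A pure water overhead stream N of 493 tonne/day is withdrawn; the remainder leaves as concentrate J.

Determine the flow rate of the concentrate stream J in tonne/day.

947 tonne/day

Concentrate = 1440 − 493 = 947 tonne/day.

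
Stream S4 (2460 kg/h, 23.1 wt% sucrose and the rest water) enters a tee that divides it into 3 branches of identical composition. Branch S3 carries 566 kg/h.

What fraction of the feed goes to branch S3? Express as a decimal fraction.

0.230

Fraction to S3 = 566/2460 = 0.2301.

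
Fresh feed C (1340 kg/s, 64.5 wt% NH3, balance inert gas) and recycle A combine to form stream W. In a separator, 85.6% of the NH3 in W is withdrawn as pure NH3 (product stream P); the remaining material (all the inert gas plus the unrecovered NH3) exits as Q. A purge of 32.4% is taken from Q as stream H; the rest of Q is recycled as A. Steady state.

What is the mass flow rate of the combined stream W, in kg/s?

2426 kg/s

inert gas enters only via C and leaves only via the purge: 1340×0.355 = 0.324×(inert gas in Q), and the separator passes all inert gas, so inert gas in W = inert gas in Q = 1468.2 kg/s.
NH3 in W: m_A = 1340×0.645 + (1−0.324)·(1−0.856)·m_A, so m_A = 864.3/0.9027 = 957.51 kg/s.
W = 957.51 + 1468.2 = 2425.7 kg/s.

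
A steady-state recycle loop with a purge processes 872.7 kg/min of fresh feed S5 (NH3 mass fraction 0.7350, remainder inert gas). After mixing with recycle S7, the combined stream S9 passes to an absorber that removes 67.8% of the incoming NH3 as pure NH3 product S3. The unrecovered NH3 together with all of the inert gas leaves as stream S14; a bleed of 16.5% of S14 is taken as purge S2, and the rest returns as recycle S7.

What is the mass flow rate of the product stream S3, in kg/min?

594.8 kg/min

NH3 in S9: m_A = 872.7×0.735 + (1−0.165)·(1−0.678)·m_A, so m_A = 641.43/0.7311 = 877.32 kg/min.
Product S3 = 0.678×877.32 = 594.82 kg/min.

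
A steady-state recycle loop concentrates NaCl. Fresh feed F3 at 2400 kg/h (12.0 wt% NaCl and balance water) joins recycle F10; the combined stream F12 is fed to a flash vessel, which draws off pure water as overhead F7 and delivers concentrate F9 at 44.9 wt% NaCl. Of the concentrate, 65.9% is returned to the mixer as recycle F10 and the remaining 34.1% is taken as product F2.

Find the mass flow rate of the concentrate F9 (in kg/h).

1881 kg/h

Overall NaCl balance (none leaves overhead): NaCl in fresh feed = NaCl in product, i.e. 2400×0.120 = (1−0.659)·F9·0.449.
F9 = 288/(0.449×0.341) = 1881 kg/h.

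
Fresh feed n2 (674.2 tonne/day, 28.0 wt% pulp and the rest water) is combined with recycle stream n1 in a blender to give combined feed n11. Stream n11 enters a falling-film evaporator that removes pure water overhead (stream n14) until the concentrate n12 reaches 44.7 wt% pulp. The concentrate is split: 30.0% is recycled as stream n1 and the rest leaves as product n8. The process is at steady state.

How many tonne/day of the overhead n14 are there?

Overall pulp balance (none leaves overhead): pulp in fresh feed = pulp in product, i.e. 674.2×0.280 = (1−0.300)·n12·0.447.
n12 = 188.78/(0.447×0.700) = 603.31 tonne/day.
Recycle n1 = 0.300×603.31 = 180.99 tonne/day.
Combined feed n11 = 674.2 + 180.99 = 855.19 tonne/day.
Overhead n14 = n11 − n12 = 855.19 − 603.31 = 251.88 tonne/day.

251.9 tonne/day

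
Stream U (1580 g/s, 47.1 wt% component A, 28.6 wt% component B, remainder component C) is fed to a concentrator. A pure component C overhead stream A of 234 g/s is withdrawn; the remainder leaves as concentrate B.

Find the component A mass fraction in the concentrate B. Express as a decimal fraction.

component A is not removed: 1580×0.471 = 744.18 g/s of component A enters B.
Concentrate = 1580 − 234 = 1346 g/s.
Mass fraction = 744.18/1346 = 0.553.

0.553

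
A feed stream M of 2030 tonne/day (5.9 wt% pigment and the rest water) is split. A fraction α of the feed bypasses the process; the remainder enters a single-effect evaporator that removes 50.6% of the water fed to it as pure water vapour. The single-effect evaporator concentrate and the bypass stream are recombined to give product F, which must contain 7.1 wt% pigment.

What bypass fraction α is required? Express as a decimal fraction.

All 2030×0.059 = 119.77 tonne/day of pigment reaches F, so F = 119.77/0.071 = 1686.9 tonne/day and vapour = 343.1 tonne/day.
The evaporator receives (1−α)·2030 of feed at 0.941 water and removes 0.506 of that water:
0.506×0.941×(1−α)×2030 = 343.1
(1−α) = 343.1/966.58 = 0.3550;  α = 0.6450.

0.645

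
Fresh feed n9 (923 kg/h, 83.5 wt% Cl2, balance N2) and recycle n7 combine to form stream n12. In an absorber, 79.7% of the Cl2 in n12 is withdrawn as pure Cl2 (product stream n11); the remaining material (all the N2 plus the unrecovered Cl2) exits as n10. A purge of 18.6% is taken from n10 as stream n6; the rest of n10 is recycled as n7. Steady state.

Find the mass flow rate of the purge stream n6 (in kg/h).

187.2 kg/h

N2 enters only via n9 and leaves only via the purge: 923×0.165 = 0.186×(N2 in n10), and the absorber passes all N2, so N2 in n12 = N2 in n10 = 818.79 kg/h.
Cl2 in n12: m_A = 923×0.835 + (1−0.186)·(1−0.797)·m_A, so m_A = 770.7/0.8348 = 923.27 kg/h.
n10 = (1−0.797)×923.27 + 818.79 = 1006.2 kg/h.
Purge n6 = 0.186×1006.2 = 187.16 kg/h.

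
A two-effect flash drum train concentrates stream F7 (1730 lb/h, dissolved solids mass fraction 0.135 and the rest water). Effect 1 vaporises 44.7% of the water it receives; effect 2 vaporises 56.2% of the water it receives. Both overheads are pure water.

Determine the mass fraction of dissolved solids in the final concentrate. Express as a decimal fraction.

water in feed = 1730×0.865 = 1496.5 lb/h.
After stage 1: water left = (1−0.447)×1496.5 = 827.54; stream total = 1061.1 lb/h.
After stage 2: water left = (1−0.562)×827.54 = 362.46; final concentrate = 596.01 lb/h.
dissolved solids fraction = 233.55/596.01 = 0.392.

0.392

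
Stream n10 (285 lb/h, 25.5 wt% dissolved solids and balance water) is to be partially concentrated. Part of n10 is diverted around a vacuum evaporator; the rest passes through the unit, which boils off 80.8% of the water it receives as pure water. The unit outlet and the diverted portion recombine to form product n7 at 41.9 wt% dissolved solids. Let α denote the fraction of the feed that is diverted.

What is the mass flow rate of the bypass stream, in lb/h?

99.69 lb/h

All 285×0.255 = 72.675 lb/h of dissolved solids reaches n7, so n7 = 72.675/0.419 = 173.45 lb/h and vapour = 111.55 lb/h.
The evaporator receives (1−α)·285 of feed at 0.745 water and removes 0.808 of that water:
0.808×0.745×(1−α)×285 = 111.55
(1−α) = 111.55/171.56 = 0.6502;  α = 0.3498.
Bypass flow = 0.3498×285 = 99.687 lb/h.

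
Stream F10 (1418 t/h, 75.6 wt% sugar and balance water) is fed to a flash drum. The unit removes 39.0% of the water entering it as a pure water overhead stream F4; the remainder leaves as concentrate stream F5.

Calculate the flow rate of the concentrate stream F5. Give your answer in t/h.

1283 t/h

water entering = 1418×0.244 = 345.99 t/h; overhead removed = 0.390×345.99 = 134.94 t/h.
Concentrate = 1418 − 134.94 = 1283.1 t/h.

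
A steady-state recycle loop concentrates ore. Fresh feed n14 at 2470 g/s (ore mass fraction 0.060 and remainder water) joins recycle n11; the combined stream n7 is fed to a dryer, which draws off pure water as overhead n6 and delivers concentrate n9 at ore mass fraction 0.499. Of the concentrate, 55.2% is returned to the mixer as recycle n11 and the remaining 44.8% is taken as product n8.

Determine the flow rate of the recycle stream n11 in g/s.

365.9 g/s

Overall ore balance (none leaves overhead): ore in fresh feed = ore in product, i.e. 2470×0.060 = (1−0.552)·n9·0.499.
n9 = 148.2/(0.499×0.448) = 662.93 g/s.
Recycle n11 = 0.552×662.93 = 365.94 g/s.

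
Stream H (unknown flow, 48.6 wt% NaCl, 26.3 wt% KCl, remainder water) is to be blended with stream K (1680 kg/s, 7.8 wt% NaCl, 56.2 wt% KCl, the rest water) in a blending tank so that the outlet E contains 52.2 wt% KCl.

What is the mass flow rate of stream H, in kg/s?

259.5 kg/s

Let H be the unknown flow. Total out = 1680 + H.
KCl balance: 944.16 + 0.263·H = 0.522·(1680 + H)
(0.263 − 0.522)·H = 0.522×1680 − 944.16 = -67.2
H = -67.2 / -0.259 = 259.46 kg/s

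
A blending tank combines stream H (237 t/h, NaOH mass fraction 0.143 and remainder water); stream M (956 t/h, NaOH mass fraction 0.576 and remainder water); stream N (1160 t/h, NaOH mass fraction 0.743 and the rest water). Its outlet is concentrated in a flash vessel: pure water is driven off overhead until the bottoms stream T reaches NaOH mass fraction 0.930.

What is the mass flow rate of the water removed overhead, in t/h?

NaOH entering = 237×0.143 + 956×0.576 + 1160×0.743 = 1446.4 t/h.
All NaOH reports to T, so T = 1446.4/0.930 = 1555.3 t/h.
Total feed = 2353 t/h; overhead = 2353 − 1555.3 = 797.7 t/h.

797.7 t/h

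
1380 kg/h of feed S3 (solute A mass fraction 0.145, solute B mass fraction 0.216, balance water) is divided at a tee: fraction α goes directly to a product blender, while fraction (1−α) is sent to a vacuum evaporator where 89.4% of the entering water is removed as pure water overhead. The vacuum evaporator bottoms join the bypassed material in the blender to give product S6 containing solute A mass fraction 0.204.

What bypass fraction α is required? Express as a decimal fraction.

All 1380×0.145 = 200.1 kg/h of solute A reaches S6, so S6 = 200.1/0.204 = 980.88 kg/h and vapour = 399.12 kg/h.
The evaporator receives (1−α)·1380 of feed at 0.639 water and removes 0.894 of that water:
0.894×0.639×(1−α)×1380 = 399.12
(1−α) = 399.12/788.35 = 0.5063;  α = 0.4937.

0.494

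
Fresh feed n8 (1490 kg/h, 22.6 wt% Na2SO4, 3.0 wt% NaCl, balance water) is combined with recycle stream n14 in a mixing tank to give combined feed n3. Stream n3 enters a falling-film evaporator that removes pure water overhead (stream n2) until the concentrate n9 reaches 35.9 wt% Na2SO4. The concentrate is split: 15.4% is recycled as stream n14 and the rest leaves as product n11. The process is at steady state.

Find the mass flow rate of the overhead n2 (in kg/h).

552 kg/h

Overall Na2SO4 balance (none leaves overhead): Na2SO4 in fresh feed = Na2SO4 in product, i.e. 1490×0.226 = (1−0.154)·n9·0.359.
n9 = 336.74/(0.359×0.846) = 1108.7 kg/h.
Recycle n14 = 0.154×1108.7 = 170.75 kg/h.
Combined feed n3 = 1490 + 170.75 = 1660.7 kg/h.
Overhead n2 = n3 − n9 = 1660.7 − 1108.7 = 552.01 kg/h.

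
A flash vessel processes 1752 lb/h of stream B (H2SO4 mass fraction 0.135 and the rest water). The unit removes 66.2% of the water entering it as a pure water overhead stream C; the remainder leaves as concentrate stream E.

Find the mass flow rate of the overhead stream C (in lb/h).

1003 lb/h

water entering = 1752×0.865 = 1515.5 lb/h; overhead removed = 0.662×1515.5 = 1003.2 lb/h.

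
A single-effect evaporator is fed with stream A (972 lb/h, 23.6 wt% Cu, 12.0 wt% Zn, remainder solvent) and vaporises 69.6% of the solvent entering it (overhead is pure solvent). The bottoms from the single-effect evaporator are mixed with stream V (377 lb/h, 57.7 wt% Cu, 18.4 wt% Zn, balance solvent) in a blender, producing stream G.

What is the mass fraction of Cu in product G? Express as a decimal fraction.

Vapour removed = 0.696×0.644×972 = 435.67 lb/h; concentrate = 536.33 lb/h.
Cu reaching the mixer = 229.39 (from concentrate) + 377×0.577 = 446.92 lb/h.
Product flow = 536.33 + 377 = 913.33 lb/h; Cu fraction = 0.489.

0.489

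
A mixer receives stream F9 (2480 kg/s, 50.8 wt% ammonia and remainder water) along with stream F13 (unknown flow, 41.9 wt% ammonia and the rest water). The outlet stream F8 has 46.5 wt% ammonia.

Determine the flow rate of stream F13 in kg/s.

2318 kg/s

Let F13 be the unknown flow. Total out = 2480 + F13.
ammonia balance: 1259.8 + 0.419·F13 = 0.465·(2480 + F13)
(0.419 − 0.465)·F13 = 0.465×2480 − 1259.8 = -106.64
F13 = -106.64 / -0.046 = 2318.3 kg/s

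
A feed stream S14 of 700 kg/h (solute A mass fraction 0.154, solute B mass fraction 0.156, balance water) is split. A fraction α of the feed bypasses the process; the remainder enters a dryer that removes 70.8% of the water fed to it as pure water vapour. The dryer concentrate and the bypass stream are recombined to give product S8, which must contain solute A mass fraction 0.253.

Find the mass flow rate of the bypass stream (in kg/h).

139.3 kg/h

All 700×0.154 = 107.8 kg/h of solute A reaches S8, so S8 = 107.8/0.253 = 426.09 kg/h and vapour = 273.91 kg/h.
The evaporator receives (1−α)·700 of feed at 0.690 water and removes 0.708 of that water:
0.708×0.690×(1−α)×700 = 273.91
(1−α) = 273.91/341.96 = 0.8010;  α = 0.1990.
Bypass flow = 0.1990×700 = 139.3 kg/h.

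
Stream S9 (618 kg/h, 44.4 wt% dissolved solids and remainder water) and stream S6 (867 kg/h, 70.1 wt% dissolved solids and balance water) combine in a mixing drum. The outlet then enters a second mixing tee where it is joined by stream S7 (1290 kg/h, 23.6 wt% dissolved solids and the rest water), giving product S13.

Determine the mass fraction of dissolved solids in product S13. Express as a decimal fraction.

0.428

Overall, product flow = 2775 kg/h.
dissolved solids in = 618×0.444 + 867×0.701 + 1290×0.236 = 1186.6 kg/h.
dissolved solids fraction in S13 = 0.428.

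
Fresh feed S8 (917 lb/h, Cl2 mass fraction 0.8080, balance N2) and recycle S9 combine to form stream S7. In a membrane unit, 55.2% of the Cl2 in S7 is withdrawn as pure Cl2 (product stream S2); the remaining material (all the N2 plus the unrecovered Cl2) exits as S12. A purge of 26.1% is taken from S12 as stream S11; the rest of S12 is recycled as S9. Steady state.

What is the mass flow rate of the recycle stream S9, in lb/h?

N2 enters only via S8 and leaves only via the purge: 917×0.192 = 0.261×(N2 in S12), and the membrane unit passes all N2, so N2 in S7 = N2 in S12 = 674.57 lb/h.
Cl2 in S7: m_A = 917×0.808 + (1−0.261)·(1−0.552)·m_A, so m_A = 740.94/0.6689 = 1107.6 lb/h.
S12 = (1−0.552)×1107.6 + 674.57 = 1170.8 lb/h.
Recycle S9 = (1−0.261)×1170.8 = 865.22 lb/h.

865.2 lb/h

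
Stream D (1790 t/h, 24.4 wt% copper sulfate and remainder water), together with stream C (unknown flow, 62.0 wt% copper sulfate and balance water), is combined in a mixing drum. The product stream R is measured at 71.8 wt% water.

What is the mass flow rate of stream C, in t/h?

201.2 t/h

Let C be the unknown flow. Total out = 1790 + C.
water balance: 1353.2 + 0.380·C = 0.718·(1790 + C)
(0.380 − 0.718)·C = 0.718×1790 − 1353.2 = -68.02
C = -68.02 / -0.338 = 201.24 t/h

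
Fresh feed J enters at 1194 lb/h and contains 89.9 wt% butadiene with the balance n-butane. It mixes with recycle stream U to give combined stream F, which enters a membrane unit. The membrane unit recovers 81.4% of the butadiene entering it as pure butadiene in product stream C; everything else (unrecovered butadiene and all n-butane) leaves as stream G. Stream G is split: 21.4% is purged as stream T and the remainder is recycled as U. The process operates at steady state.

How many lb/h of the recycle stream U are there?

n-butane enters only via J and leaves only via the purge: 1194×0.101 = 0.214×(n-butane in G), and the membrane unit passes all n-butane, so n-butane in F = n-butane in G = 563.52 lb/h.
butadiene in F: m_A = 1194×0.899 + (1−0.214)·(1−0.814)·m_A, so m_A = 1073.4/0.8538 = 1257.2 lb/h.
G = (1−0.814)×1257.2 + 563.52 = 797.36 lb/h.
Recycle U = (1−0.214)×797.36 = 626.73 lb/h.

626.7 lb/h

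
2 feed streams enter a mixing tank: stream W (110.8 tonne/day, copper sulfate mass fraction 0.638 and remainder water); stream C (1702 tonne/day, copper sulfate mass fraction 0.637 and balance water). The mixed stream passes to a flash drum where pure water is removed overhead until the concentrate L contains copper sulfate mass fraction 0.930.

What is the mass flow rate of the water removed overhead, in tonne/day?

571 tonne/day

copper sulfate entering = 110.8×0.638 + 1702×0.637 = 1154.9 tonne/day.
All copper sulfate reports to L, so L = 1154.9/0.930 = 1241.8 tonne/day.
Total feed = 1812.8 tonne/day; overhead = 1812.8 − 1241.8 = 571.01 tonne/day.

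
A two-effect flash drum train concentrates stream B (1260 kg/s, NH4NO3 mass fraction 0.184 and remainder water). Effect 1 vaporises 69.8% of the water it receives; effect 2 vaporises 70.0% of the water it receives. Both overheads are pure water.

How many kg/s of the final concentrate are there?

water in feed = 1260×0.816 = 1028.2 kg/s.
After stage 1: water left = (1−0.698)×1028.2 = 310.5; stream total = 542.34 kg/s.
After stage 2: water left = (1−0.700)×310.5 = 93.151; final concentrate = 324.99 kg/s.

325 kg/s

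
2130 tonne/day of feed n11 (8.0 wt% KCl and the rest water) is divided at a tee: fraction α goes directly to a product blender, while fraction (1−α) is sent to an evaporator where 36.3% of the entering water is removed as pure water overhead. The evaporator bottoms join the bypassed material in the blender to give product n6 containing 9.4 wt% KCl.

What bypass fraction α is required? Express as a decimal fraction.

All 2130×0.080 = 170.4 tonne/day of KCl reaches n6, so n6 = 170.4/0.094 = 1812.8 tonne/day and vapour = 317.23 tonne/day.
The evaporator receives (1−α)·2130 of feed at 0.920 water and removes 0.363 of that water:
0.363×0.920×(1−α)×2130 = 317.23
(1−α) = 317.23/711.33 = 0.4460;  α = 0.5540.

0.554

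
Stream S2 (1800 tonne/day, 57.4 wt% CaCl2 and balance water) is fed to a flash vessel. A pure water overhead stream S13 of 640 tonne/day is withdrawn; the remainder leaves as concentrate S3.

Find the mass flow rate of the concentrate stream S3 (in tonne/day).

Concentrate = 1800 − 640 = 1160 tonne/day.

1160 tonne/day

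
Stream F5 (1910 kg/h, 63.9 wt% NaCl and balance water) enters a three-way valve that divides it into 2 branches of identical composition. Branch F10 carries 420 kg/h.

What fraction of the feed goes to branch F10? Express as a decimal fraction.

Fraction to F10 = 420/1910 = 0.2199.

0.220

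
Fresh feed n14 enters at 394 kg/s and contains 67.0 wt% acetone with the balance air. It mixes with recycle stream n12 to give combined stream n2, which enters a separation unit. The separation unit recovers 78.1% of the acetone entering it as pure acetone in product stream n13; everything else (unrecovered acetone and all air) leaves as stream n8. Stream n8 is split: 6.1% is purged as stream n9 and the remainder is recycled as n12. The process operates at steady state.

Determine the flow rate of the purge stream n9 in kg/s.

air enters only via n14 and leaves only via the purge: 394×0.330 = 0.061×(air in n8), and the separation unit passes all air, so air in n2 = air in n8 = 2131.5 kg/s.
acetone in n2: m_A = 394×0.670 + (1−0.061)·(1−0.781)·m_A, so m_A = 263.98/0.7944 = 332.32 kg/s.
n8 = (1−0.781)×332.32 + 2131.5 = 2204.3 kg/s.
Purge n9 = 0.061×2204.3 = 134.46 kg/s.

134.5 kg/s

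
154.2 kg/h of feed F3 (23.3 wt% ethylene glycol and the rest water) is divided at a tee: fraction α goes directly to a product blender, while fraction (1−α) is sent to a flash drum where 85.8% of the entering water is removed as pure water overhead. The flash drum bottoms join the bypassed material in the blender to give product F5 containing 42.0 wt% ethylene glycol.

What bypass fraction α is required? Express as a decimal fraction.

0.323

All 154.2×0.233 = 35.929 kg/h of ethylene glycol reaches F5, so F5 = 35.929/0.420 = 85.544 kg/h and vapour = 68.656 kg/h.
The evaporator receives (1−α)·154.2 of feed at 0.767 water and removes 0.858 of that water:
0.858×0.767×(1−α)×154.2 = 68.656
(1−α) = 68.656/101.48 = 0.6766;  α = 0.3234.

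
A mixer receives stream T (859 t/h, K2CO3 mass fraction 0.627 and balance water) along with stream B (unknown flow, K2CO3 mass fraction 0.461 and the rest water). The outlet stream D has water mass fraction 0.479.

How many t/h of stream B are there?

Let B be the unknown flow. Total out = 859 + B.
water balance: 320.41 + 0.539·B = 0.479·(859 + B)
(0.539 − 0.479)·B = 0.479×859 − 320.41 = 91.054
B = 91.054 / 0.060 = 1517.6 t/h

1518 t/h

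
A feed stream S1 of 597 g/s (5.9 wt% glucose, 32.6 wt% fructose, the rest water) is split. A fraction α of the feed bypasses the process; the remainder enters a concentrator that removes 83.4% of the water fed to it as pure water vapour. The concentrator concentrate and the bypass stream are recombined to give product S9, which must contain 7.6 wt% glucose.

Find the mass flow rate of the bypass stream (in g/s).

336.6 g/s

All 597×0.059 = 35.223 g/s of glucose reaches S9, so S9 = 35.223/0.076 = 463.46 g/s and vapour = 133.54 g/s.
The evaporator receives (1−α)·597 of feed at 0.615 water and removes 0.834 of that water:
0.834×0.615×(1−α)×597 = 133.54
(1−α) = 133.54/306.21 = 0.4361;  α = 0.5639.
Bypass flow = 0.5639×597 = 336.64 g/s.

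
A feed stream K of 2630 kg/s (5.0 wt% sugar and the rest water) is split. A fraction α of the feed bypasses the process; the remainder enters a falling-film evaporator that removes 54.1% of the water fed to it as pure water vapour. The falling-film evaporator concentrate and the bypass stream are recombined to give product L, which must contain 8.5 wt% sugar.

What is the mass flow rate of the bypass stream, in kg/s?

522.9 kg/s

All 2630×0.050 = 131.5 kg/s of sugar reaches L, so L = 131.5/0.085 = 1547.1 kg/s and vapour = 1082.9 kg/s.
The evaporator receives (1−α)·2630 of feed at 0.950 water and removes 0.541 of that water:
0.541×0.950×(1−α)×2630 = 1082.9
(1−α) = 1082.9/1351.7 = 0.8012;  α = 0.1988.
Bypass flow = 0.1988×2630 = 522.91 kg/s.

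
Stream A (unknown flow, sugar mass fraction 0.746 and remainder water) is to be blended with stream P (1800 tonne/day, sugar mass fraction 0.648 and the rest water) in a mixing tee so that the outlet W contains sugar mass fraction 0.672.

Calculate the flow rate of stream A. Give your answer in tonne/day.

Let A be the unknown flow. Total out = 1800 + A.
sugar balance: 1166.4 + 0.746·A = 0.672·(1800 + A)
(0.746 − 0.672)·A = 0.672×1800 − 1166.4 = 43.2
A = 43.2 / 0.074 = 583.78 tonne/day

583.8 tonne/day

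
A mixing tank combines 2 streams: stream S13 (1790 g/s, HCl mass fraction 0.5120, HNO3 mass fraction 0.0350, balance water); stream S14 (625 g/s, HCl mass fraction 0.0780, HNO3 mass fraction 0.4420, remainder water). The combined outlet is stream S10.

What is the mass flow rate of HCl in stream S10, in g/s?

HCl out = HCl in = 1790×0.512 + 625×0.078 = 965.23 g/s.

965.2 g/s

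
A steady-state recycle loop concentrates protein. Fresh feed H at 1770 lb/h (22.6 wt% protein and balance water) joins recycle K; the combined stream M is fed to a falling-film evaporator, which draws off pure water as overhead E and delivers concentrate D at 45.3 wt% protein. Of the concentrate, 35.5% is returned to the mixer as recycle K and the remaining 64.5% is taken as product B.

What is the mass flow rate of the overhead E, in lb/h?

887 lb/h

Overall protein balance (none leaves overhead): protein in fresh feed = protein in product, i.e. 1770×0.226 = (1−0.355)·D·0.453.
D = 400.02/(0.453×0.645) = 1369.1 lb/h.
Recycle K = 0.355×1369.1 = 486.02 lb/h.
Combined feed M = 1770 + 486.02 = 2256 lb/h.
Overhead E = M − D = 2256 − 1369.1 = 886.95 lb/h.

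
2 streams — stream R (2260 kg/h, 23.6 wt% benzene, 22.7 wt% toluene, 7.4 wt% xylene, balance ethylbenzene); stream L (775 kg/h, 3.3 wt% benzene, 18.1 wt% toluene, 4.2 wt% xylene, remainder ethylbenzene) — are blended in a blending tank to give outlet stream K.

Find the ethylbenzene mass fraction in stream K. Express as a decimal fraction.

Total flow out = 2260 + 775 = 3035 kg/h.
ethylbenzene in = 2260×0.463 + 775×0.744 = 1623 kg/h.
ethylbenzene mass fraction in K = 1623/3035 = 0.535.

0.535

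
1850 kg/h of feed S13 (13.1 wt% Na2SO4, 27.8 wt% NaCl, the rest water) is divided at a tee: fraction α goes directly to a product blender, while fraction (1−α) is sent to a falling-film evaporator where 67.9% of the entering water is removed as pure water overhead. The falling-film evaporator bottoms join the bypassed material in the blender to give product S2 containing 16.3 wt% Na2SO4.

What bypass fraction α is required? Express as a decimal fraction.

All 1850×0.131 = 242.35 kg/h of Na2SO4 reaches S2, so S2 = 242.35/0.163 = 1486.8 kg/h and vapour = 363.19 kg/h.
The evaporator receives (1−α)·1850 of feed at 0.591 water and removes 0.679 of that water:
0.679×0.591×(1−α)×1850 = 363.19
(1−α) = 363.19/742.38 = 0.4892;  α = 0.5108.

0.511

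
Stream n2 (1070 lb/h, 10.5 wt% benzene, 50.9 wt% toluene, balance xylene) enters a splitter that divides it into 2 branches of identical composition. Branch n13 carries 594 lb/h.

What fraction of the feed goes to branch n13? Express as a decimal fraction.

0.555

Fraction to n13 = 594/1070 = 0.5551.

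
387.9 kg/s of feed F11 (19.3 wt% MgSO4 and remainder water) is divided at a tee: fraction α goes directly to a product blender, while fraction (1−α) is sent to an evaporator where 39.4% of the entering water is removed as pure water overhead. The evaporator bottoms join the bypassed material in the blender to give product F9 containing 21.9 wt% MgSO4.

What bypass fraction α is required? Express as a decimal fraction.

All 387.9×0.193 = 74.865 kg/s of MgSO4 reaches F9, so F9 = 74.865/0.219 = 341.85 kg/s and vapour = 46.052 kg/s.
The evaporator receives (1−α)·387.9 of feed at 0.807 water and removes 0.394 of that water:
0.394×0.807×(1−α)×387.9 = 46.052
(1−α) = 46.052/123.34 = 0.3734;  α = 0.6266.

0.627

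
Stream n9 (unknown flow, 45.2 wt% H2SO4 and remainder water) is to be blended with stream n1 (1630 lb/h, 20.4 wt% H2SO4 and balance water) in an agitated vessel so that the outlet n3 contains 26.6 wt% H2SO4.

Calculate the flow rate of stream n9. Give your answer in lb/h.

Let n9 be the unknown flow. Total out = 1630 + n9.
H2SO4 balance: 332.52 + 0.452·n9 = 0.266·(1630 + n9)
(0.452 − 0.266)·n9 = 0.266×1630 − 332.52 = 101.06
n9 = 101.06 / 0.186 = 543.33 lb/h

543.3 lb/h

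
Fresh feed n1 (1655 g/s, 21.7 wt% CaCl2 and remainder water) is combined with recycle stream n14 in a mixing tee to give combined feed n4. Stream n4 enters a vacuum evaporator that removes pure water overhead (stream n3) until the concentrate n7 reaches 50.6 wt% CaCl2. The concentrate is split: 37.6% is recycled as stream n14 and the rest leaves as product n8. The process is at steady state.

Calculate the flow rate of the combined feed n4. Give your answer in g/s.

Overall CaCl2 balance (none leaves overhead): CaCl2 in fresh feed = CaCl2 in product, i.e. 1655×0.217 = (1−0.376)·n7·0.506.
n7 = 359.13/(0.506×0.624) = 1137.4 g/s.
Recycle n14 = 0.376×1137.4 = 427.67 g/s.
Combined feed n4 = 1655 + 427.67 = 2082.7 g/s.

2083 g/s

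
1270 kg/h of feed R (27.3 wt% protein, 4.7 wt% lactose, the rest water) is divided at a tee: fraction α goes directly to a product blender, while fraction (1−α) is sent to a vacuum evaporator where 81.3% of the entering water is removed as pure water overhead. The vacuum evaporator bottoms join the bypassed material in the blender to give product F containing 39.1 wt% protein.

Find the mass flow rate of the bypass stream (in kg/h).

576.7 kg/h

All 1270×0.273 = 346.71 kg/h of protein reaches F, so F = 346.71/0.391 = 886.73 kg/h and vapour = 383.27 kg/h.
The evaporator receives (1−α)·1270 of feed at 0.680 water and removes 0.813 of that water:
0.813×0.680×(1−α)×1270 = 383.27
(1−α) = 383.27/702.11 = 0.5459;  α = 0.4541.
Bypass flow = 0.4541×1270 = 576.72 kg/h.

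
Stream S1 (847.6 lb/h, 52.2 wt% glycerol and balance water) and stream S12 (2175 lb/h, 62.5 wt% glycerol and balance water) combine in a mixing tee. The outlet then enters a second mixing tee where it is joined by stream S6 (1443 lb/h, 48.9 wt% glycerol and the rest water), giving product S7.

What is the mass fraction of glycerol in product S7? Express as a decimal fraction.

0.562

Overall, product flow = 4465.6 lb/h.
glycerol in = 847.6×0.522 + 2175×0.625 + 1443×0.489 = 2507.4 lb/h.
glycerol fraction in S7 = 0.562.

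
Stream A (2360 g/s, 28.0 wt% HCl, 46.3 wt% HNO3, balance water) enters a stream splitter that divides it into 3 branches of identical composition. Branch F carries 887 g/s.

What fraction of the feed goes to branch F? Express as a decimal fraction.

Fraction to F = 887/2360 = 0.3758.

0.376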